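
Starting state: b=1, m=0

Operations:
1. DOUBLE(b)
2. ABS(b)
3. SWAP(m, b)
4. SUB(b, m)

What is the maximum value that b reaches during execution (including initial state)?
2

Values of b at each step:
Initial: b = 1
After step 1: b = 2 ← maximum
After step 2: b = 2
After step 3: b = 0
After step 4: b = -2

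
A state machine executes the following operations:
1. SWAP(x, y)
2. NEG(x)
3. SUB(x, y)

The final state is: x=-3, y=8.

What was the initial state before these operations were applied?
x=8, y=-5

Working backwards:
Final state: x=-3, y=8
Before step 3 (SUB(x, y)): x=5, y=8
Before step 2 (NEG(x)): x=-5, y=8
Before step 1 (SWAP(x, y)): x=8, y=-5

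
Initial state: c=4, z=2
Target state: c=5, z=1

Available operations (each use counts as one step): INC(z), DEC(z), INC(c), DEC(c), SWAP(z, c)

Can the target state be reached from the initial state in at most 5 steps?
Yes

Path (2 steps): DEC(z) → INC(c)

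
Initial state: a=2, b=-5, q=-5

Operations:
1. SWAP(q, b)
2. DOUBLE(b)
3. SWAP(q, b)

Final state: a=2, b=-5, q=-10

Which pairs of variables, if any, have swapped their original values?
None

Comparing initial and final values:
a: 2 → 2
q: -5 → -10
b: -5 → -5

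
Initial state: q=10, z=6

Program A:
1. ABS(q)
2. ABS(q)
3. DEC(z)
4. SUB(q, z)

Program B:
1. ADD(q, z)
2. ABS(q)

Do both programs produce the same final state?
No

Program A final state: q=5, z=5
Program B final state: q=16, z=6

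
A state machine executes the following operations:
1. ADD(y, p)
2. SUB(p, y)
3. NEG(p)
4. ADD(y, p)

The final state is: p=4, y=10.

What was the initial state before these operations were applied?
p=2, y=4

Working backwards:
Final state: p=4, y=10
Before step 4 (ADD(y, p)): p=4, y=6
Before step 3 (NEG(p)): p=-4, y=6
Before step 2 (SUB(p, y)): p=2, y=6
Before step 1 (ADD(y, p)): p=2, y=4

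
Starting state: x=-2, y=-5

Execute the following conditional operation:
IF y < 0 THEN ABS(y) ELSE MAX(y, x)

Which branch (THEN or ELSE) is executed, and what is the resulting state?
Branch: THEN, Final state: x=-2, y=5

Evaluating condition: y < 0
y = -5
Condition is True, so THEN branch executes
After ABS(y): x=-2, y=5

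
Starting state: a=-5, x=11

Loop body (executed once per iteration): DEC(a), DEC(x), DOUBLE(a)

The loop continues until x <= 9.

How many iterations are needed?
2

Tracing iterations:
Initial: a=-5, x=11
After iteration 1: a=-12, x=10
After iteration 2: a=-26, x=9
x <= 9 now holds, so the loop exits after 2 iterations.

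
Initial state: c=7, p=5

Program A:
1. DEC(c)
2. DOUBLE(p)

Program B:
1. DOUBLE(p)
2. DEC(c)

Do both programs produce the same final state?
Yes

Program A final state: c=6, p=10
Program B final state: c=6, p=10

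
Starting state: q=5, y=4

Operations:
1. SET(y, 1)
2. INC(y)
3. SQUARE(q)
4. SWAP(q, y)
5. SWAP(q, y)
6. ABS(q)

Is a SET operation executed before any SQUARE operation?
Yes

First SET: step 1
First SQUARE: step 3
Since 1 < 3, SET comes first.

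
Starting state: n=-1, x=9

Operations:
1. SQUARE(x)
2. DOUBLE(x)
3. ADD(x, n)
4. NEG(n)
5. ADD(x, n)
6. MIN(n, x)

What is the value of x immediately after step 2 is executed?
x = 162

Tracing x through execution:
Initial: x = 9
After step 1 (SQUARE(x)): x = 81
After step 2 (DOUBLE(x)): x = 162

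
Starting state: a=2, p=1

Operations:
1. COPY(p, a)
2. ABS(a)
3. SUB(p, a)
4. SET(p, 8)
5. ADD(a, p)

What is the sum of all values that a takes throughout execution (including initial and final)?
20

Values of a at each step:
Initial: a = 2
After step 1: a = 2
After step 2: a = 2
After step 3: a = 2
After step 4: a = 2
After step 5: a = 10
Sum = 2 + 2 + 2 + 2 + 2 + 10 = 20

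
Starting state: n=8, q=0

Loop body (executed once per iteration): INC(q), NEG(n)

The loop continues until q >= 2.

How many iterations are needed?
2

Tracing iterations:
Initial: n=8, q=0
After iteration 1: n=-8, q=1
After iteration 2: n=8, q=2
q >= 2 now holds, so the loop exits after 2 iterations.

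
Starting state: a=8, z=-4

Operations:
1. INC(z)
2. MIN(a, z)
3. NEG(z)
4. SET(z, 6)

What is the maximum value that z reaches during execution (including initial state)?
6

Values of z at each step:
Initial: z = -4
After step 1: z = -3
After step 2: z = -3
After step 3: z = 3
After step 4: z = 6 ← maximum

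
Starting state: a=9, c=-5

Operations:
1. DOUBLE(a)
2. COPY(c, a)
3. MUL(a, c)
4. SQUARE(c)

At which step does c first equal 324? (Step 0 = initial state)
Step 4

Tracing c:
Initial: c = -5
After step 1: c = -5
After step 2: c = 18
After step 3: c = 18
After step 4: c = 324 ← first occurrence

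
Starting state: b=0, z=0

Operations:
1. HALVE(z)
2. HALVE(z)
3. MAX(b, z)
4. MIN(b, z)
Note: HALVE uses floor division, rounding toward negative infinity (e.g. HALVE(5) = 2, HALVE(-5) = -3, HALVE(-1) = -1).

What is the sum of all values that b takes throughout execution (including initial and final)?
0

Values of b at each step:
Initial: b = 0
After step 1: b = 0
After step 2: b = 0
After step 3: b = 0
After step 4: b = 0
Sum = 0 + 0 + 0 + 0 + 0 = 0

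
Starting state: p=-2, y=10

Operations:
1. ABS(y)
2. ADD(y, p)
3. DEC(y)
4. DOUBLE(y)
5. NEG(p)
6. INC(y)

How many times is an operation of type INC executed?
1

Counting INC operations:
Step 6: INC(y) ← INC
Total: 1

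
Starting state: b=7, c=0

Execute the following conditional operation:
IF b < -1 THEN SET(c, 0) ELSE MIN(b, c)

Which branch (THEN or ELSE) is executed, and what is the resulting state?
Branch: ELSE, Final state: b=0, c=0

Evaluating condition: b < -1
b = 7
Condition is False, so ELSE branch executes
After MIN(b, c): b=0, c=0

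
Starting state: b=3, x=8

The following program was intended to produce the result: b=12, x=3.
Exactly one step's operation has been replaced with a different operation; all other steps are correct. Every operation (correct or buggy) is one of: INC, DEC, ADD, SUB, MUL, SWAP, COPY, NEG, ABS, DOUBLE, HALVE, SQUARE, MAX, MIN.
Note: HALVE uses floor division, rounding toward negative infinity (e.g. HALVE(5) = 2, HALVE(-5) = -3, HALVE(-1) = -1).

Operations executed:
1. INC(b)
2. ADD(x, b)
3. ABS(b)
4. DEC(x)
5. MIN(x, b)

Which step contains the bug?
Step 3

Trace with buggy code:
Initial: b=3, x=8
After step 1: b=4, x=8
After step 2: b=4, x=12
After step 3: b=4, x=12
After step 4: b=4, x=11
After step 5: b=4, x=4
Actual final b=4, x=4 ≠ expected b=12, x=3.
Step 3 is the only position where a single-operation replacement can produce the expected result.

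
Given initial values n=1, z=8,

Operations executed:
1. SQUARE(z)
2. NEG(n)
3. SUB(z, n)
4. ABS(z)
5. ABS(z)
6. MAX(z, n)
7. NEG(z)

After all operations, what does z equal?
z = -65

Tracing execution:
Step 1: SQUARE(z) → z = 64
Step 2: NEG(n) → z = 64
Step 3: SUB(z, n) → z = 65
Step 4: ABS(z) → z = 65
Step 5: ABS(z) → z = 65
Step 6: MAX(z, n) → z = 65
Step 7: NEG(z) → z = -65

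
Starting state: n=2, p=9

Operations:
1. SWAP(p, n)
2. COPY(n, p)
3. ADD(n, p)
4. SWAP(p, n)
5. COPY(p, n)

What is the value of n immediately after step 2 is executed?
n = 2

Tracing n through execution:
Initial: n = 2
After step 1 (SWAP(p, n)): n = 9
After step 2 (COPY(n, p)): n = 2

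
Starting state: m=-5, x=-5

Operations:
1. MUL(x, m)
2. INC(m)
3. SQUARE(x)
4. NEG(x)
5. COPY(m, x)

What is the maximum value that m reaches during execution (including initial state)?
-4

Values of m at each step:
Initial: m = -5
After step 1: m = -5
After step 2: m = -4 ← maximum
After step 3: m = -4
After step 4: m = -4
After step 5: m = -625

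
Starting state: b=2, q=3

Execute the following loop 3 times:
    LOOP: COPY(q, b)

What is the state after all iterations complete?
b=2, q=2

Iteration trace:
Start: b=2, q=3
After iteration 1: b=2, q=2
After iteration 2: b=2, q=2
After iteration 3: b=2, q=2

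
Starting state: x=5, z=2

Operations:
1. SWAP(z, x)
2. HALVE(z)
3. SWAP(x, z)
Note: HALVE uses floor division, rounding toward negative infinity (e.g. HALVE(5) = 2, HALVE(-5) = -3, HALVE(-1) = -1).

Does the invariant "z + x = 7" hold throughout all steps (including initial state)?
No, violated after step 2

The invariant is violated after step 2.

State at each step:
Initial: x=5, z=2
After step 1: x=2, z=5
After step 2: x=2, z=2
After step 3: x=2, z=2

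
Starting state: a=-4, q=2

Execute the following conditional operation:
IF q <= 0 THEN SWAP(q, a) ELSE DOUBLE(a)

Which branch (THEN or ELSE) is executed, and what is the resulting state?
Branch: ELSE, Final state: a=-8, q=2

Evaluating condition: q <= 0
q = 2
Condition is False, so ELSE branch executes
After DOUBLE(a): a=-8, q=2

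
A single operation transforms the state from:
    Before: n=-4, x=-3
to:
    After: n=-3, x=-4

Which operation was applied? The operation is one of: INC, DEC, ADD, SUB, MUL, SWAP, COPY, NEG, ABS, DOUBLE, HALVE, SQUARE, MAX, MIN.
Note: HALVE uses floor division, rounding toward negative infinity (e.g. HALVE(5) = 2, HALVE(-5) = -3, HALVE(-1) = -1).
SWAP(n, x)

Analyzing the change:
Before: n=-4, x=-3
After: n=-3, x=-4
Variable n changed from -4 to -3
Variable x changed from -3 to -4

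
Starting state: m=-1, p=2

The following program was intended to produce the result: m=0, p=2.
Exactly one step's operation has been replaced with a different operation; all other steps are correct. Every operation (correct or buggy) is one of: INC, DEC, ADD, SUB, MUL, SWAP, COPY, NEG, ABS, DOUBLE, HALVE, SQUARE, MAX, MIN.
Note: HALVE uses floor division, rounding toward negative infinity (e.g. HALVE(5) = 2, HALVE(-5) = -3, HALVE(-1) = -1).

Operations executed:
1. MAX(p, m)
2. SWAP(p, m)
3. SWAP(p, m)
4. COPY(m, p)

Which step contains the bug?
Step 4

Trace with buggy code:
Initial: m=-1, p=2
After step 1: m=-1, p=2
After step 2: m=2, p=-1
After step 3: m=-1, p=2
After step 4: m=2, p=2
Actual final m=2, p=2 ≠ expected m=0, p=2.
Step 4 is the only position where a single-operation replacement can produce the expected result.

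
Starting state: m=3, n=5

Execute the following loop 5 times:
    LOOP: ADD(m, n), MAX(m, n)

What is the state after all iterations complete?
m=28, n=5

Iteration trace:
Start: m=3, n=5
After iteration 1: m=8, n=5
After iteration 2: m=13, n=5
After iteration 3: m=18, n=5
After iteration 4: m=23, n=5
After iteration 5: m=28, n=5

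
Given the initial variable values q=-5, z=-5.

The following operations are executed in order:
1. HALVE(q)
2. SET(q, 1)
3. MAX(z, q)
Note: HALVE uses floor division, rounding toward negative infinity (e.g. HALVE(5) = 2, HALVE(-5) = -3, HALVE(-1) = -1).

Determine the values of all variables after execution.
{q: 1, z: 1}

Step-by-step execution:
Initial: q=-5, z=-5
After step 1 (HALVE(q)): q=-3, z=-5
After step 2 (SET(q, 1)): q=1, z=-5
After step 3 (MAX(z, q)): q=1, z=1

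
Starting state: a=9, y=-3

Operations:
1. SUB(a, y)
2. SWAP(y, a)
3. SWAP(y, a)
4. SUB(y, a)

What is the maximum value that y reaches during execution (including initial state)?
12

Values of y at each step:
Initial: y = -3
After step 1: y = -3
After step 2: y = 12 ← maximum
After step 3: y = -3
After step 4: y = -15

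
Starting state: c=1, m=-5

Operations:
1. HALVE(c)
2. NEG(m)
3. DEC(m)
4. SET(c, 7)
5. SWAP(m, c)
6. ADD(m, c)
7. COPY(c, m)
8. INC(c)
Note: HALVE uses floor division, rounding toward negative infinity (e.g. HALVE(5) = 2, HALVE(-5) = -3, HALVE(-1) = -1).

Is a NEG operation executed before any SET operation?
Yes

First NEG: step 2
First SET: step 4
Since 2 < 4, NEG comes first.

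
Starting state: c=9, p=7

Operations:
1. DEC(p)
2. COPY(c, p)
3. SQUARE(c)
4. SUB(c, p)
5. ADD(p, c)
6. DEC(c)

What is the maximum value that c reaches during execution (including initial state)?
36

Values of c at each step:
Initial: c = 9
After step 1: c = 9
After step 2: c = 6
After step 3: c = 36 ← maximum
After step 4: c = 30
After step 5: c = 30
After step 6: c = 29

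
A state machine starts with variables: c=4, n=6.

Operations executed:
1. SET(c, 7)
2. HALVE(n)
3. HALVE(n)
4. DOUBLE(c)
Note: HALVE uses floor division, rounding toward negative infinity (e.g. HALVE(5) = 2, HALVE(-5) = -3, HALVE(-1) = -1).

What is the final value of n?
n = 1

Tracing execution:
Step 1: SET(c, 7) → n = 6
Step 2: HALVE(n) → n = 3
Step 3: HALVE(n) → n = 1
Step 4: DOUBLE(c) → n = 1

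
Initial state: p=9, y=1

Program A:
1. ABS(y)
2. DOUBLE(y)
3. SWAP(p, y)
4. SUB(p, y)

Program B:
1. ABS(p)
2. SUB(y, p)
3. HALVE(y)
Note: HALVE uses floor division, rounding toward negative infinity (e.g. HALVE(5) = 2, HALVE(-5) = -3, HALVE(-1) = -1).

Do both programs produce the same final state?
No

Program A final state: p=-7, y=9
Program B final state: p=9, y=-4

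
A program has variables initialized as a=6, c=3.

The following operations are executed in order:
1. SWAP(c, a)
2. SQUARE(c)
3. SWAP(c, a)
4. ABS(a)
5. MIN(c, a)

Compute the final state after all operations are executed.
{a: 36, c: 3}

Step-by-step execution:
Initial: a=6, c=3
After step 1 (SWAP(c, a)): a=3, c=6
After step 2 (SQUARE(c)): a=3, c=36
After step 3 (SWAP(c, a)): a=36, c=3
After step 4 (ABS(a)): a=36, c=3
After step 5 (MIN(c, a)): a=36, c=3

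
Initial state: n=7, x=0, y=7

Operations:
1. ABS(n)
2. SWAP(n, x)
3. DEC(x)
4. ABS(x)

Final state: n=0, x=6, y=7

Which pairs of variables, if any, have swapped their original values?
None

Comparing initial and final values:
y: 7 → 7
x: 0 → 6
n: 7 → 0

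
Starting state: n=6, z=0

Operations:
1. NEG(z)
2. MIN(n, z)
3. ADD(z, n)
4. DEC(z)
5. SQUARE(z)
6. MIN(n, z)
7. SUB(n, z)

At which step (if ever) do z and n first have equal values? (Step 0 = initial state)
Step 2

z and n first become equal after step 2.

Comparing values at each step:
Initial: z=0, n=6
After step 1: z=0, n=6
After step 2: z=0, n=0 ← equal!
After step 3: z=0, n=0 ← equal!
After step 4: z=-1, n=0
After step 5: z=1, n=0
After step 6: z=1, n=0
After step 7: z=1, n=-1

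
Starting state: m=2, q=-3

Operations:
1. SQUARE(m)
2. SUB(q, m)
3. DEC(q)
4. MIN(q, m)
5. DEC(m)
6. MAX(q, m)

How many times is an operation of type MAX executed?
1

Counting MAX operations:
Step 6: MAX(q, m) ← MAX
Total: 1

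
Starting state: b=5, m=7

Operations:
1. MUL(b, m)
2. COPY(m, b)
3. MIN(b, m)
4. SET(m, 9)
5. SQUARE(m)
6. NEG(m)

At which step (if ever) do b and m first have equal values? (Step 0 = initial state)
Step 2

b and m first become equal after step 2.

Comparing values at each step:
Initial: b=5, m=7
After step 1: b=35, m=7
After step 2: b=35, m=35 ← equal!
After step 3: b=35, m=35 ← equal!
After step 4: b=35, m=9
After step 5: b=35, m=81
After step 6: b=35, m=-81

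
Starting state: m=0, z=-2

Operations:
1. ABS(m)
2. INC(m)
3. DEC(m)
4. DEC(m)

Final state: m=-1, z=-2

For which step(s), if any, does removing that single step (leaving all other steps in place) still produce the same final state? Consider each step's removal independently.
Step(s) 1

Testing removal of each single step:
Without step 1: final = m=-1, z=-2 (same)
Without step 2: final = m=-2, z=-2 (different)
Without step 3: final = m=0, z=-2 (different)
Without step 4: final = m=0, z=-2 (different)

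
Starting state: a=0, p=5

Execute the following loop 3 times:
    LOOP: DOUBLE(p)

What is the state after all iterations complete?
a=0, p=40

Iteration trace:
Start: a=0, p=5
After iteration 1: a=0, p=10
After iteration 2: a=0, p=20
After iteration 3: a=0, p=40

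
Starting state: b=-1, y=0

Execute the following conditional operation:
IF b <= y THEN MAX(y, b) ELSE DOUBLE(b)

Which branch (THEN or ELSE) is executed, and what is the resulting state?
Branch: THEN, Final state: b=-1, y=0

Evaluating condition: b <= y
b = -1, y = 0
Condition is True, so THEN branch executes
After MAX(y, b): b=-1, y=0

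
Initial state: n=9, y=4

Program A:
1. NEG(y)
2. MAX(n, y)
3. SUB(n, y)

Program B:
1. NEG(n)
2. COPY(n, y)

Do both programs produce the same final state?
No

Program A final state: n=13, y=-4
Program B final state: n=4, y=4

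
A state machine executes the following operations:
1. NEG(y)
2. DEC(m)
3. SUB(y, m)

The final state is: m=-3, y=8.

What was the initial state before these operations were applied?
m=-2, y=-5

Working backwards:
Final state: m=-3, y=8
Before step 3 (SUB(y, m)): m=-3, y=5
Before step 2 (DEC(m)): m=-2, y=5
Before step 1 (NEG(y)): m=-2, y=-5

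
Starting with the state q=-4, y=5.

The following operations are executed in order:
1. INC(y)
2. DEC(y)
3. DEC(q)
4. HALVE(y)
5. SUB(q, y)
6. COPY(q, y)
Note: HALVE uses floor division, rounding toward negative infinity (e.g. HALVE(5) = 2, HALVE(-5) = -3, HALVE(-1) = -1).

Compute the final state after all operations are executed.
{q: 2, y: 2}

Step-by-step execution:
Initial: q=-4, y=5
After step 1 (INC(y)): q=-4, y=6
After step 2 (DEC(y)): q=-4, y=5
After step 3 (DEC(q)): q=-5, y=5
After step 4 (HALVE(y)): q=-5, y=2
After step 5 (SUB(q, y)): q=-7, y=2
After step 6 (COPY(q, y)): q=2, y=2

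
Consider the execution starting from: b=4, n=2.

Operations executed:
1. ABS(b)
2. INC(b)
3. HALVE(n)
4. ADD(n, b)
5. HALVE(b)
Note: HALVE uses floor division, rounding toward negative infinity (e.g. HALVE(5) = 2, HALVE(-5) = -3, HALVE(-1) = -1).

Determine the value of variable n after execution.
n = 6

Tracing execution:
Step 1: ABS(b) → n = 2
Step 2: INC(b) → n = 2
Step 3: HALVE(n) → n = 1
Step 4: ADD(n, b) → n = 6
Step 5: HALVE(b) → n = 6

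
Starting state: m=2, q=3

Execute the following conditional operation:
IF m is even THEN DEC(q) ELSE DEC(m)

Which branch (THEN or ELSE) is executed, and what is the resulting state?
Branch: THEN, Final state: m=2, q=2

Evaluating condition: m is even
Condition is True, so THEN branch executes
After DEC(q): m=2, q=2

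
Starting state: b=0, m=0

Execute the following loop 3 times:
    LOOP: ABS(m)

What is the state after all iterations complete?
b=0, m=0

Iteration trace:
Start: b=0, m=0
After iteration 1: b=0, m=0
After iteration 2: b=0, m=0
After iteration 3: b=0, m=0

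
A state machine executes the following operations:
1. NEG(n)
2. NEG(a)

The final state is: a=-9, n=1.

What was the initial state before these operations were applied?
a=9, n=-1

Working backwards:
Final state: a=-9, n=1
Before step 2 (NEG(a)): a=9, n=1
Before step 1 (NEG(n)): a=9, n=-1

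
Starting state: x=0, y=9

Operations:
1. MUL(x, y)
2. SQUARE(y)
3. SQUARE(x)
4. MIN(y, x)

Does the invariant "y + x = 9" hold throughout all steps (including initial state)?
No, violated after step 2

The invariant is violated after step 2.

State at each step:
Initial: x=0, y=9
After step 1: x=0, y=9
After step 2: x=0, y=81
After step 3: x=0, y=81
After step 4: x=0, y=0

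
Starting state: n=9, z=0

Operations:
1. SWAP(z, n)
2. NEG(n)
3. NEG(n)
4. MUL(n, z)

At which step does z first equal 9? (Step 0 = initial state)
Step 1

Tracing z:
Initial: z = 0
After step 1: z = 9 ← first occurrence
After step 2: z = 9
After step 3: z = 9
After step 4: z = 9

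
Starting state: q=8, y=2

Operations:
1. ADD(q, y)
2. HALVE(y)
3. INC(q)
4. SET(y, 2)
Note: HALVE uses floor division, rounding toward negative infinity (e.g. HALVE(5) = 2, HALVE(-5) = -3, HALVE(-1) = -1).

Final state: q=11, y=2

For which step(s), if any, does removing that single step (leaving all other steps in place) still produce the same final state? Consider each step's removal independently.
Step(s) 2

Testing removal of each single step:
Without step 1: final = q=9, y=2 (different)
Without step 2: final = q=11, y=2 (same)
Without step 3: final = q=10, y=2 (different)
Without step 4: final = q=11, y=1 (different)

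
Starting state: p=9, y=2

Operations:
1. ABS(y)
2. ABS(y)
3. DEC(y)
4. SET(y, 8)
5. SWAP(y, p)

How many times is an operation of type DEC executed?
1

Counting DEC operations:
Step 3: DEC(y) ← DEC
Total: 1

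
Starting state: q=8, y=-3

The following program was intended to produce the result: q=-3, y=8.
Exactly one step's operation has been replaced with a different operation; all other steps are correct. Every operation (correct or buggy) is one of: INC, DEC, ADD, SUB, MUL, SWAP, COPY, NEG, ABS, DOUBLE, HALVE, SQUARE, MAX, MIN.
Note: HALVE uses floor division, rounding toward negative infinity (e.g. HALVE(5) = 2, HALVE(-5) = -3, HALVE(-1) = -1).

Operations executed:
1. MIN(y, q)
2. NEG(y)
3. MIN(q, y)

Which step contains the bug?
Step 2

Trace with buggy code:
Initial: q=8, y=-3
After step 1: q=8, y=-3
After step 2: q=8, y=3
After step 3: q=3, y=3
Actual final q=3, y=3 ≠ expected q=-3, y=8.
Step 2 is the only position where a single-operation replacement can produce the expected result.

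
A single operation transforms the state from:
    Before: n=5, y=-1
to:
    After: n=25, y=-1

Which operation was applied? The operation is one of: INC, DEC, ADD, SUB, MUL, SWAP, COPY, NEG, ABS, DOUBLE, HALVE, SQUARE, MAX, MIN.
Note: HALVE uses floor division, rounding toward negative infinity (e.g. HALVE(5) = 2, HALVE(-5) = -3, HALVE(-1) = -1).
SQUARE(n)

Analyzing the change:
Before: n=5, y=-1
After: n=25, y=-1
Variable n changed from 5 to 25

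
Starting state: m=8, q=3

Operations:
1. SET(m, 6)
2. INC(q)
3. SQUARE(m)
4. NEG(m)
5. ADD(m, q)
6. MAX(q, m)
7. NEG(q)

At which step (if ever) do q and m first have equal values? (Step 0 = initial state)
Never

q and m never become equal during execution.

Comparing values at each step:
Initial: q=3, m=8
After step 1: q=3, m=6
After step 2: q=4, m=6
After step 3: q=4, m=36
After step 4: q=4, m=-36
After step 5: q=4, m=-32
After step 6: q=4, m=-32
After step 7: q=-4, m=-32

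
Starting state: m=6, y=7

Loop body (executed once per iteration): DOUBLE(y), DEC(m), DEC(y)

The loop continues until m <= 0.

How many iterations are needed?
6

Tracing iterations:
Initial: m=6, y=7
After iteration 1: m=5, y=13
After iteration 2: m=4, y=25
After iteration 3: m=3, y=49
After iteration 4: m=2, y=97
After iteration 5: m=1, y=193
After iteration 6: m=0, y=385
m <= 0 now holds, so the loop exits after 6 iterations.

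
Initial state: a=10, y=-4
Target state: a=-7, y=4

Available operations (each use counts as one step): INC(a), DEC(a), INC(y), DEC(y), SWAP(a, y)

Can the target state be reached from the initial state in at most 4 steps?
No

The target state cannot be reached within 4 steps.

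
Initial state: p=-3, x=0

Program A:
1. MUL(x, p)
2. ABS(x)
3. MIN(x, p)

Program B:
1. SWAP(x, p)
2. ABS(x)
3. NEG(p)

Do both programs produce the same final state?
No

Program A final state: p=-3, x=-3
Program B final state: p=0, x=3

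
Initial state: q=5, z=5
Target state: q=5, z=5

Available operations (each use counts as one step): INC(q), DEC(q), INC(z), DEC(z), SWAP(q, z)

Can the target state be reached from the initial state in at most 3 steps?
Yes

Path (0 steps): 0 steps (already at target)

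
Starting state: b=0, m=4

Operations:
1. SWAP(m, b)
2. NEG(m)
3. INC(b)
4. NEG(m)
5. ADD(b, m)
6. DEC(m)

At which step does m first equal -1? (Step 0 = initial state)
Step 6

Tracing m:
Initial: m = 4
After step 1: m = 0
After step 2: m = 0
After step 3: m = 0
After step 4: m = 0
After step 5: m = 0
After step 6: m = -1 ← first occurrence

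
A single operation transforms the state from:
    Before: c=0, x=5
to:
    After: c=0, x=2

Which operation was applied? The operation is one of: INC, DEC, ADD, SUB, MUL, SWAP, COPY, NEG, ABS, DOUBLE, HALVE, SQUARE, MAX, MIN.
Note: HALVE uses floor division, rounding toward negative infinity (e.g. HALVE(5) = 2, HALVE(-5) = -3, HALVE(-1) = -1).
HALVE(x)

Analyzing the change:
Before: c=0, x=5
After: c=0, x=2
Variable x changed from 5 to 2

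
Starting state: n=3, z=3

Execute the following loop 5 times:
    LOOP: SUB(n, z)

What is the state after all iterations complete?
n=-12, z=3

Iteration trace:
Start: n=3, z=3
After iteration 1: n=0, z=3
After iteration 2: n=-3, z=3
After iteration 3: n=-6, z=3
After iteration 4: n=-9, z=3
After iteration 5: n=-12, z=3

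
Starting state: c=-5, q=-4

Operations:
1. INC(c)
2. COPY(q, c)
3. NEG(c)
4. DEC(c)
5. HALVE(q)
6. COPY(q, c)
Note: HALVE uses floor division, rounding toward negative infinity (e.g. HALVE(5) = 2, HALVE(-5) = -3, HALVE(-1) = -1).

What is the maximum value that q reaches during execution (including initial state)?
3

Values of q at each step:
Initial: q = -4
After step 1: q = -4
After step 2: q = -4
After step 3: q = -4
After step 4: q = -4
After step 5: q = -2
After step 6: q = 3 ← maximum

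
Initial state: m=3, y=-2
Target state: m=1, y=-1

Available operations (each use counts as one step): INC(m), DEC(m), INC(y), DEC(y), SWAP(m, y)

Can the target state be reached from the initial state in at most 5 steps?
Yes

Path (3 steps): DEC(m) → DEC(m) → INC(y)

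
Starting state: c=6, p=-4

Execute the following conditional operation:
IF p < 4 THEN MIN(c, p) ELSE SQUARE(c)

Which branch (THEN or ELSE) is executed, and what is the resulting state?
Branch: THEN, Final state: c=-4, p=-4

Evaluating condition: p < 4
p = -4
Condition is True, so THEN branch executes
After MIN(c, p): c=-4, p=-4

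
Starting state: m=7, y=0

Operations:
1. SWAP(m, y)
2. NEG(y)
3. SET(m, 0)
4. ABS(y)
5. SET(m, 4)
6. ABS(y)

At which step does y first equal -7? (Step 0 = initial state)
Step 2

Tracing y:
Initial: y = 0
After step 1: y = 7
After step 2: y = -7 ← first occurrence
After step 3: y = -7
After step 4: y = 7
After step 5: y = 7
After step 6: y = 7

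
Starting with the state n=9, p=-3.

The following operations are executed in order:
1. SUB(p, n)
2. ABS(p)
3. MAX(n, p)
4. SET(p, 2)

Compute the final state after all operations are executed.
{n: 12, p: 2}

Step-by-step execution:
Initial: n=9, p=-3
After step 1 (SUB(p, n)): n=9, p=-12
After step 2 (ABS(p)): n=9, p=12
After step 3 (MAX(n, p)): n=12, p=12
After step 4 (SET(p, 2)): n=12, p=2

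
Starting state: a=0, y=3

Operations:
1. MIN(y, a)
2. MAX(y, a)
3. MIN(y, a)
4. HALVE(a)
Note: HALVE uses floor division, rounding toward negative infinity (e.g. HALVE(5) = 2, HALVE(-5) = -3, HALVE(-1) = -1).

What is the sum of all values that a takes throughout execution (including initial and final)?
0

Values of a at each step:
Initial: a = 0
After step 1: a = 0
After step 2: a = 0
After step 3: a = 0
After step 4: a = 0
Sum = 0 + 0 + 0 + 0 + 0 = 0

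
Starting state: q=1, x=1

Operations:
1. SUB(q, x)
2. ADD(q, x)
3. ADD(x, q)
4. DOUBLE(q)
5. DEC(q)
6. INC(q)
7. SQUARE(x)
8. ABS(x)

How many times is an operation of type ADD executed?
2

Counting ADD operations:
Step 2: ADD(q, x) ← ADD
Step 3: ADD(x, q) ← ADD
Total: 2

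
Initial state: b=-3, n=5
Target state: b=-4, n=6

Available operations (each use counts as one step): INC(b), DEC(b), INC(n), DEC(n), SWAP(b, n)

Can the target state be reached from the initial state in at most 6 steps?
Yes

Path (2 steps): DEC(b) → INC(n)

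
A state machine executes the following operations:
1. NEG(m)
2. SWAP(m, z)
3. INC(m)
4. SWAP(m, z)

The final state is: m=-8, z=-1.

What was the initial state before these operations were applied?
m=8, z=-2

Working backwards:
Final state: m=-8, z=-1
Before step 4 (SWAP(m, z)): m=-1, z=-8
Before step 3 (INC(m)): m=-2, z=-8
Before step 2 (SWAP(m, z)): m=-8, z=-2
Before step 1 (NEG(m)): m=8, z=-2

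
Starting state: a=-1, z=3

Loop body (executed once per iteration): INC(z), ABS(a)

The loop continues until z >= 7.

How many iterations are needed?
4

Tracing iterations:
Initial: a=-1, z=3
After iteration 1: a=1, z=4
After iteration 2: a=1, z=5
After iteration 3: a=1, z=6
After iteration 4: a=1, z=7
z >= 7 now holds, so the loop exits after 4 iterations.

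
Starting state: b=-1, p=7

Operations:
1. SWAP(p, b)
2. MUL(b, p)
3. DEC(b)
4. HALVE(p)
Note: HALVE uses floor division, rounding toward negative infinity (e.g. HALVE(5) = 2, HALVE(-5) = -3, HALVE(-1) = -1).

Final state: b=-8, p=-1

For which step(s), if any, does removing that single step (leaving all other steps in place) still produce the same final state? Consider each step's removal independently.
Step(s) 4

Testing removal of each single step:
Without step 1: final = b=-8, p=3 (different)
Without step 2: final = b=6, p=-1 (different)
Without step 3: final = b=-7, p=-1 (different)
Without step 4: final = b=-8, p=-1 (same)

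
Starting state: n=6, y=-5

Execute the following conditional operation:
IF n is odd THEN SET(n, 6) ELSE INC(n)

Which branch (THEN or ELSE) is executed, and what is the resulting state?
Branch: ELSE, Final state: n=7, y=-5

Evaluating condition: n is odd
Condition is False, so ELSE branch executes
After INC(n): n=7, y=-5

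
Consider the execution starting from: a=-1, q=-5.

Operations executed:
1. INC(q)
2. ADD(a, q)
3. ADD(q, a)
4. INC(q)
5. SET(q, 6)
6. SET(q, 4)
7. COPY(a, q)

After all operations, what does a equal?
a = 4

Tracing execution:
Step 1: INC(q) → a = -1
Step 2: ADD(a, q) → a = -5
Step 3: ADD(q, a) → a = -5
Step 4: INC(q) → a = -5
Step 5: SET(q, 6) → a = -5
Step 6: SET(q, 4) → a = -5
Step 7: COPY(a, q) → a = 4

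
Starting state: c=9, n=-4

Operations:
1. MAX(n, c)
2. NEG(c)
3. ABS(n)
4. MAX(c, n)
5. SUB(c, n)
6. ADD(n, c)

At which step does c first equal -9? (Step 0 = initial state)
Step 2

Tracing c:
Initial: c = 9
After step 1: c = 9
After step 2: c = -9 ← first occurrence
After step 3: c = -9
After step 4: c = 9
After step 5: c = 0
After step 6: c = 0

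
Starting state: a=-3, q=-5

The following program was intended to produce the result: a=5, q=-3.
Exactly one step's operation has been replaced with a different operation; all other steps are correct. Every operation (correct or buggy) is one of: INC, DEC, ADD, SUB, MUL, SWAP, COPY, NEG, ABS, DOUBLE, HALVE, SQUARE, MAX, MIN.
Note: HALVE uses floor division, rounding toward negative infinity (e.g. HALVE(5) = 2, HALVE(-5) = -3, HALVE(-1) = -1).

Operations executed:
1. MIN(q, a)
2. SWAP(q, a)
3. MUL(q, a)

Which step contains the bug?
Step 3

Trace with buggy code:
Initial: a=-3, q=-5
After step 1: a=-3, q=-5
After step 2: a=-5, q=-3
After step 3: a=-5, q=15
Actual final a=-5, q=15 ≠ expected a=5, q=-3.
Step 3 is the only position where a single-operation replacement can produce the expected result.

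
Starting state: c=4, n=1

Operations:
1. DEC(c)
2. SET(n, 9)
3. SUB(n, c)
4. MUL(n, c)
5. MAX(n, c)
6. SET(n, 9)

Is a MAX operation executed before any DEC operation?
No

First MAX: step 5
First DEC: step 1
Since 5 > 1, DEC comes first.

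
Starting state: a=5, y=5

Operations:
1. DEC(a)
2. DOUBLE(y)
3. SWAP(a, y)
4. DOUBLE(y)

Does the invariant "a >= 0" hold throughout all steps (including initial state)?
Yes

The invariant holds at every step.

State at each step:
Initial: a=5, y=5
After step 1: a=4, y=5
After step 2: a=4, y=10
After step 3: a=10, y=4
After step 4: a=10, y=8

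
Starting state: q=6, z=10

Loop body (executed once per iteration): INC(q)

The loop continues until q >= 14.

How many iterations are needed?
8

Tracing iterations:
Initial: q=6, z=10
After iteration 1: q=7, z=10
After iteration 2: q=8, z=10
After iteration 3: q=9, z=10
After iteration 4: q=10, z=10
After iteration 5: q=11, z=10
After iteration 6: q=12, z=10
After iteration 7: q=13, z=10
After iteration 8: q=14, z=10
q >= 14 now holds, so the loop exits after 8 iterations.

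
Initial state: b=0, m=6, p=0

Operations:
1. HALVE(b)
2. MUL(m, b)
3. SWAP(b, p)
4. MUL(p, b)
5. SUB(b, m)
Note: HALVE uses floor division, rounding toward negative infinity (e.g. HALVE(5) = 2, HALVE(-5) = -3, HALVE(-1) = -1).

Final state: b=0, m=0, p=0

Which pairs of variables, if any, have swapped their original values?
None

Comparing initial and final values:
m: 6 → 0
b: 0 → 0
p: 0 → 0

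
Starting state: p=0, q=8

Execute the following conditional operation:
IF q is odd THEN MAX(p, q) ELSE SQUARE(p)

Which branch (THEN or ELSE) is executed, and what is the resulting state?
Branch: ELSE, Final state: p=0, q=8

Evaluating condition: q is odd
Condition is False, so ELSE branch executes
After SQUARE(p): p=0, q=8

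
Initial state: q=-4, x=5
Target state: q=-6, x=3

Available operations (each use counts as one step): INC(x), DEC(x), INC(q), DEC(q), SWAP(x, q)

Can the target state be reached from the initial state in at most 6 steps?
Yes

Path (4 steps): DEC(x) → DEC(x) → DEC(q) → DEC(q)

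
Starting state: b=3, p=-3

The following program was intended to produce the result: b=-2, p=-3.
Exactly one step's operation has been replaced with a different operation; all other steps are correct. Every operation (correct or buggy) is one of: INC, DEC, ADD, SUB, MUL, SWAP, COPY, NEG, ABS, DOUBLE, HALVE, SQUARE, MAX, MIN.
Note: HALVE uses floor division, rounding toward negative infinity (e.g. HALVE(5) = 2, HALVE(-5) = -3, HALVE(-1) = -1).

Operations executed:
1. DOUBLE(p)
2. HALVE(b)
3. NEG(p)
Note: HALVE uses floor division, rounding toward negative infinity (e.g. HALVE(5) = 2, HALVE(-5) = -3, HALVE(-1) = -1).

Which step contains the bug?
Step 1

Trace with buggy code:
Initial: b=3, p=-3
After step 1: b=3, p=-6
After step 2: b=1, p=-6
After step 3: b=1, p=6
Actual final b=1, p=6 ≠ expected b=-2, p=-3.
Step 1 is the only position where a single-operation replacement can produce the expected result.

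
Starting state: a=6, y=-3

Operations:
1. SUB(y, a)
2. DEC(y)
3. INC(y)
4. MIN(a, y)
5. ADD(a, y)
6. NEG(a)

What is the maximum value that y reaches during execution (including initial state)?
-3

Values of y at each step:
Initial: y = -3 ← maximum
After step 1: y = -9
After step 2: y = -10
After step 3: y = -9
After step 4: y = -9
After step 5: y = -9
After step 6: y = -9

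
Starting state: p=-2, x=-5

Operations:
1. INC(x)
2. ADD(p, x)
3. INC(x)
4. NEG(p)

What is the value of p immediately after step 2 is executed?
p = -6

Tracing p through execution:
Initial: p = -2
After step 1 (INC(x)): p = -2
After step 2 (ADD(p, x)): p = -6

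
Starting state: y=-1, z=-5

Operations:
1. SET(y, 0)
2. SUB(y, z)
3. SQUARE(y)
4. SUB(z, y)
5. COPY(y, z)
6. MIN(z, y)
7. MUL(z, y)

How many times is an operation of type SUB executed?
2

Counting SUB operations:
Step 2: SUB(y, z) ← SUB
Step 4: SUB(z, y) ← SUB
Total: 2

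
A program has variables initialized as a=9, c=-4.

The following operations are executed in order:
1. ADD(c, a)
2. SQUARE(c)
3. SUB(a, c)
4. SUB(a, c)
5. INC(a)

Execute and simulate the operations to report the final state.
{a: -40, c: 25}

Step-by-step execution:
Initial: a=9, c=-4
After step 1 (ADD(c, a)): a=9, c=5
After step 2 (SQUARE(c)): a=9, c=25
After step 3 (SUB(a, c)): a=-16, c=25
After step 4 (SUB(a, c)): a=-41, c=25
After step 5 (INC(a)): a=-40, c=25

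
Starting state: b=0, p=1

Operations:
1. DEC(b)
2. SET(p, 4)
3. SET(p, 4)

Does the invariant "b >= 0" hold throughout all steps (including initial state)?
No, violated after step 1

The invariant is violated after step 1.

State at each step:
Initial: b=0, p=1
After step 1: b=-1, p=1
After step 2: b=-1, p=4
After step 3: b=-1, p=4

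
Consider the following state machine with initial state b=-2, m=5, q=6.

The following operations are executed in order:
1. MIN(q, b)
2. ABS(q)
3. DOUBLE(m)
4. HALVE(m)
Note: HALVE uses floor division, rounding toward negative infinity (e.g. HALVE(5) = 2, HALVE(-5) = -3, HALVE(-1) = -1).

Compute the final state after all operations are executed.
{b: -2, m: 5, q: 2}

Step-by-step execution:
Initial: b=-2, m=5, q=6
After step 1 (MIN(q, b)): b=-2, m=5, q=-2
After step 2 (ABS(q)): b=-2, m=5, q=2
After step 3 (DOUBLE(m)): b=-2, m=10, q=2
After step 4 (HALVE(m)): b=-2, m=5, q=2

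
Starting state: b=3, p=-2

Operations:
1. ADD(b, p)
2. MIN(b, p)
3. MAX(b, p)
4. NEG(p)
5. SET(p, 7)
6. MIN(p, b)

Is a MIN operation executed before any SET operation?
Yes

First MIN: step 2
First SET: step 5
Since 2 < 5, MIN comes first.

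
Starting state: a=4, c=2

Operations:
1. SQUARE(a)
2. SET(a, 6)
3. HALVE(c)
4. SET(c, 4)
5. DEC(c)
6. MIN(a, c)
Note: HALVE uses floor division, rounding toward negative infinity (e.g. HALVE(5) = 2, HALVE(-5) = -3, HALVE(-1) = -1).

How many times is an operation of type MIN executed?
1

Counting MIN operations:
Step 6: MIN(a, c) ← MIN
Total: 1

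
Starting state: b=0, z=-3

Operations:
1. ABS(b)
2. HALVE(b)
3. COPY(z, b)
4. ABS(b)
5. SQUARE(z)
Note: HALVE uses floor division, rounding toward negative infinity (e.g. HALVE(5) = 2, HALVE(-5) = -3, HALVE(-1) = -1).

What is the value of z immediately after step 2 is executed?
z = -3

Tracing z through execution:
Initial: z = -3
After step 1 (ABS(b)): z = -3
After step 2 (HALVE(b)): z = -3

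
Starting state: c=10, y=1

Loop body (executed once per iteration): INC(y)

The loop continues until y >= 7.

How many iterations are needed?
6

Tracing iterations:
Initial: c=10, y=1
After iteration 1: c=10, y=2
After iteration 2: c=10, y=3
After iteration 3: c=10, y=4
After iteration 4: c=10, y=5
After iteration 5: c=10, y=6
After iteration 6: c=10, y=7
y >= 7 now holds, so the loop exits after 6 iterations.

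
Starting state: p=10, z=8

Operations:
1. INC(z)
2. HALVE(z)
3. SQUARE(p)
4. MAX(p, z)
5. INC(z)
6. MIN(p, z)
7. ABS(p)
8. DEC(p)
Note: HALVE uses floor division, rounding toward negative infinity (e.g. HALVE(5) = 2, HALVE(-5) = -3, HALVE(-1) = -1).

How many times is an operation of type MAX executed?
1

Counting MAX operations:
Step 4: MAX(p, z) ← MAX
Total: 1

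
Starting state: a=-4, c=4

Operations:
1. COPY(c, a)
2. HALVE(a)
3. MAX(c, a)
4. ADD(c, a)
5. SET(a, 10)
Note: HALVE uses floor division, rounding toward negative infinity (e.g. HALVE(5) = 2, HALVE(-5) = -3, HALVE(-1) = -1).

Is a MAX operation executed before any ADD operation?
Yes

First MAX: step 3
First ADD: step 4
Since 3 < 4, MAX comes first.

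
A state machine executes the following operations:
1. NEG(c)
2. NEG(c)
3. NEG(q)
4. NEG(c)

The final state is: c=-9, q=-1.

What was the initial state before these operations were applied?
c=9, q=1

Working backwards:
Final state: c=-9, q=-1
Before step 4 (NEG(c)): c=9, q=-1
Before step 3 (NEG(q)): c=9, q=1
Before step 2 (NEG(c)): c=-9, q=1
Before step 1 (NEG(c)): c=9, q=1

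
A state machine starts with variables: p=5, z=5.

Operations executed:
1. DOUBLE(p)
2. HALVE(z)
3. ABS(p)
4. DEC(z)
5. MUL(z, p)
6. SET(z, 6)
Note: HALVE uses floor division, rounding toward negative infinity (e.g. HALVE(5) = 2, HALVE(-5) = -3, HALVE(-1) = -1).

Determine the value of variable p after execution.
p = 10

Tracing execution:
Step 1: DOUBLE(p) → p = 10
Step 2: HALVE(z) → p = 10
Step 3: ABS(p) → p = 10
Step 4: DEC(z) → p = 10
Step 5: MUL(z, p) → p = 10
Step 6: SET(z, 6) → p = 10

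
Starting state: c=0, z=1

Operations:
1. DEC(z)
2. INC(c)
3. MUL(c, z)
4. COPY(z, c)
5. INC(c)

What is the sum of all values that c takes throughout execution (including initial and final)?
2

Values of c at each step:
Initial: c = 0
After step 1: c = 0
After step 2: c = 1
After step 3: c = 0
After step 4: c = 0
After step 5: c = 1
Sum = 0 + 0 + 1 + 0 + 0 + 1 = 2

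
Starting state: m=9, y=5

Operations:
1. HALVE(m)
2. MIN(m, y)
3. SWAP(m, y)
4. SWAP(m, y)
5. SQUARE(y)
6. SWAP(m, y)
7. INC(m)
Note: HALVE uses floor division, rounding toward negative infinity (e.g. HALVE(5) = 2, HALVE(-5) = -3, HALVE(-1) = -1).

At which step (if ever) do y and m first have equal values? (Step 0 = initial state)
Never

y and m never become equal during execution.

Comparing values at each step:
Initial: y=5, m=9
After step 1: y=5, m=4
After step 2: y=5, m=4
After step 3: y=4, m=5
After step 4: y=5, m=4
After step 5: y=25, m=4
After step 6: y=4, m=25
After step 7: y=4, m=26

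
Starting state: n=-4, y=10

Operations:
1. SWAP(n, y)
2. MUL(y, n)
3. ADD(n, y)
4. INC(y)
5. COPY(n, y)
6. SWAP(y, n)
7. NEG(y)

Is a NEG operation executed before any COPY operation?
No

First NEG: step 7
First COPY: step 5
Since 7 > 5, COPY comes first.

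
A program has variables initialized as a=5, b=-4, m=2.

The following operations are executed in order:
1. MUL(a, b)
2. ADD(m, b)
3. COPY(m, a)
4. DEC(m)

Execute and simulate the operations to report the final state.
{a: -20, b: -4, m: -21}

Step-by-step execution:
Initial: a=5, b=-4, m=2
After step 1 (MUL(a, b)): a=-20, b=-4, m=2
After step 2 (ADD(m, b)): a=-20, b=-4, m=-2
After step 3 (COPY(m, a)): a=-20, b=-4, m=-20
After step 4 (DEC(m)): a=-20, b=-4, m=-21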